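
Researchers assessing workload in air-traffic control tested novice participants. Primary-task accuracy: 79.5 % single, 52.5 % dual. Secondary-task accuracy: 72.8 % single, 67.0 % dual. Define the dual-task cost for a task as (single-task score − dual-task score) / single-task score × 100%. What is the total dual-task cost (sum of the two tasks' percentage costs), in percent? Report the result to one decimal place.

41.9

Primary cost = (79.5 − 52.5) / 79.5 × 100% = 33.9623%.
Secondary cost = (72.8 − 67.0) / 72.8 × 100% = 7.9670%.
Total = 33.9623% + 7.9670% = 41.9293% ≈ 41.9%.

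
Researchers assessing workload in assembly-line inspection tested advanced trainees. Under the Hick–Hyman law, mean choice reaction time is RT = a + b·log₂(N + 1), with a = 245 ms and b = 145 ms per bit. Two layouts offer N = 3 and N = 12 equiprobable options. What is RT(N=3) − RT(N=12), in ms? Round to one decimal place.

-246.6

RT(3) = 245 + 145·log₂(4) = 245 + 145·2.0000 = 535.0000 ms.
RT(12) = 245 + 145·log₂(13) = 245 + 145·3.7004 = 781.5580 ms.
Difference = 535.0000 − 781.5580 = -246.5580 ≈ -246.6 ms.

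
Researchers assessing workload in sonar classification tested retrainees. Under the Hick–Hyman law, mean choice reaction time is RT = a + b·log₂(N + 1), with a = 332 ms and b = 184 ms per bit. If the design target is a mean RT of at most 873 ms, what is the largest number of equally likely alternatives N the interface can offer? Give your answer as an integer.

Set 332 + 184·log₂(N + 1) ≤ 873.
log₂(N + 1) ≤ (873 − 332) / 184 = 2.9402.
N + 1 ≤ 2^2.9402 = 7.6752.
N ≤ 6.6752, so the largest integer N is 6.

6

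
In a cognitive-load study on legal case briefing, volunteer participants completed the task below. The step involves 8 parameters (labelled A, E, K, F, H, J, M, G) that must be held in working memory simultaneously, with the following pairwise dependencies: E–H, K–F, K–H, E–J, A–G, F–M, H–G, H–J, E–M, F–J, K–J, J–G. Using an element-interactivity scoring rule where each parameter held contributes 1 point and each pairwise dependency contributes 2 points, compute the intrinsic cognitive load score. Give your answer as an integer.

Count of parameters held simultaneously: 8.
Count of pairwise dependencies listed: 12.
Element contribution: 8 × 1 = 8.
Interaction contribution: 12 × 2 = 24.
Intrinsic load = 8 + 24 = 32.

32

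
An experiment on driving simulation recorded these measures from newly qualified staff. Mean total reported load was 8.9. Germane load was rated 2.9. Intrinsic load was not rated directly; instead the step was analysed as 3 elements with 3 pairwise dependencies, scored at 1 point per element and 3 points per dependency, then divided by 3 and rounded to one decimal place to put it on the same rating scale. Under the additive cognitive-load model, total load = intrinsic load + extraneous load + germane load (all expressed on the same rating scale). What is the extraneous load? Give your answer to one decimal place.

2.0

Intrinsic (element-interactivity): (3 × 1 + 3 × 3) / 3 = 12 / 3 = 4.0000 → 4.0.
extraneous load = total − intrinsic − germane
             = 8.9 − 4.0 − 2.9 = 2.0.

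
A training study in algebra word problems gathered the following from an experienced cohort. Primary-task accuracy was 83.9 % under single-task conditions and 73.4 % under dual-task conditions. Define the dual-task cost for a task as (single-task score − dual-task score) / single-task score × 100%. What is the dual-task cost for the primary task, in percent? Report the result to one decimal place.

Cost = (83.9 − 73.4) / 83.9 × 100%
     = 10.5000 / 83.9 × 100% = 12.5149%.
≈ 12.5%.

12.5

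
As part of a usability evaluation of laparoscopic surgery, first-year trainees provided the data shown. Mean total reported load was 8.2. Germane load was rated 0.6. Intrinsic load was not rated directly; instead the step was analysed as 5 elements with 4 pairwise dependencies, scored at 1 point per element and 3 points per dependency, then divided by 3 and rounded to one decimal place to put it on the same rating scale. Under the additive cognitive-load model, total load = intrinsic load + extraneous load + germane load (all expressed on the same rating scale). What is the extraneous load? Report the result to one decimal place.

Intrinsic (element-interactivity): (5 × 1 + 4 × 3) / 3 = 17 / 3 = 5.6667 → 5.7.
extraneous load = total − intrinsic − germane
             = 8.2 − 5.7 − 0.6 = 1.9.

1.9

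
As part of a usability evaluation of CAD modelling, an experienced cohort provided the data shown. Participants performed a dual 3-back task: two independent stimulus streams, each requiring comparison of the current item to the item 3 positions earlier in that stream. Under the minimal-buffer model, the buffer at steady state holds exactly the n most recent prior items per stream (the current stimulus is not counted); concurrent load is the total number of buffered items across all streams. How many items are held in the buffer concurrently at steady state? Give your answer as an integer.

6

Each stream's buffer holds its 3 most recent prior items.
Two independent streams: 2 × 3 = 6 buffered items at steady state.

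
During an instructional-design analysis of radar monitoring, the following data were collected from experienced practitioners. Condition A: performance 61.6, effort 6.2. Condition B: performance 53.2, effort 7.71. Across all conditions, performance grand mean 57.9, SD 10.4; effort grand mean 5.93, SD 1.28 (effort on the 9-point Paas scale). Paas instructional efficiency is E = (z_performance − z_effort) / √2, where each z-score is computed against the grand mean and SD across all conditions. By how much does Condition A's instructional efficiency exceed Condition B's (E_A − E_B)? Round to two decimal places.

Condition A: z_P = (61.6 − 57.9)/10.4 = 0.3558; z_E = (6.2 − 5.93)/1.28 = 0.2109; E_A = (0.3558 − 0.2109)/√2 = 0.1025.
Condition B: z_P = (53.2 − 57.9)/10.4 = -0.4519; z_E = (7.71 − 5.93)/1.28 = 1.3906; E_B = (-0.4519 − 1.3906)/√2 = -1.3028.
E_A − E_B = 0.1025 − (-1.3028) = 1.4053 ≈ 1.41.

1.41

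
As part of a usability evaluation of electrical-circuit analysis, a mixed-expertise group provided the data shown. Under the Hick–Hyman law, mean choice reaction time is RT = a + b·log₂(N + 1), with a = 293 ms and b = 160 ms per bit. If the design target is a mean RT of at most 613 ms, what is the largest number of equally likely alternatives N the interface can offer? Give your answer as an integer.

Set 293 + 160·log₂(N + 1) ≤ 613.
log₂(N + 1) ≤ (613 − 293) / 160 = 2.0000.
N + 1 ≤ 2^2.0000 = 4.0000.
N ≤ 3.0000, so the largest integer N is 3.

3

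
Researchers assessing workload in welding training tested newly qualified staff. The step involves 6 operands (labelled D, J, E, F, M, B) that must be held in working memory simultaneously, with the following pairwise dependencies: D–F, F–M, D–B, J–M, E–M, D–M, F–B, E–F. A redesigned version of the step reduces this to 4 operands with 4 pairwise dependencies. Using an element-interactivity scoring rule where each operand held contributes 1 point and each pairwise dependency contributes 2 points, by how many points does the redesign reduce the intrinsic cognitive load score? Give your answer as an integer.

10

Original: 6 × 1 + 8 × 2 = 6 + 16 = 22.
Redesigned: 4 × 1 + 4 × 2 = 4 + 8 = 12.
Reduction = 22 − 12 = 10.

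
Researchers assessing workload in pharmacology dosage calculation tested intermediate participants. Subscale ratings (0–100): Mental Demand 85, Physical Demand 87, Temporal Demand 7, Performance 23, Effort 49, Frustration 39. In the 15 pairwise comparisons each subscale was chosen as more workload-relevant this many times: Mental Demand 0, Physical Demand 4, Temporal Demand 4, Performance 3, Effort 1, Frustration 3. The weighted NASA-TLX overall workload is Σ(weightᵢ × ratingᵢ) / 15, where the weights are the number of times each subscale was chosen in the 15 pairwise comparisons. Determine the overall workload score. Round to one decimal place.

The tallies are the weights (they sum to 15).
Weighted sum = 0·85 + 4·87 + 4·7 + 3·23 + 1·49 + 3·39
            = 0 + 348 + 28 + 69 + 49 + 117 = 611.
Overall workload = 611 / 15 = 40.7333 ≈ 40.7.

40.7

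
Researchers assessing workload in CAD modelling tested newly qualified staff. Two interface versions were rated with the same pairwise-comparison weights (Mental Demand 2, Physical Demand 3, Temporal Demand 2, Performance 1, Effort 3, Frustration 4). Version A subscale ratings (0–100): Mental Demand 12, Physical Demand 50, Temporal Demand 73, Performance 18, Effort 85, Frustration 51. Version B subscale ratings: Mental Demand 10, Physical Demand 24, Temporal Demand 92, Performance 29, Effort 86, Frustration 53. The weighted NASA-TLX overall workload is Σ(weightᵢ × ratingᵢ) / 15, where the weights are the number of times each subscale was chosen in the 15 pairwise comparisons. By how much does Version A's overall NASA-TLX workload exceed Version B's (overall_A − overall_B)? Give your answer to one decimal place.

Version A weighted sum = 2·12 + 3·50 + 2·73 + 1·18 + 3·85 + 4·51 = 24 + 150 + 146 + 18 + 255 + 204 = 797; overall_A = 797/15 = 53.1333.
Version B weighted sum = 2·10 + 3·24 + 2·92 + 1·29 + 3·86 + 4·53 = 20 + 72 + 184 + 29 + 258 + 212 = 775; overall_B = 775/15 = 51.6667.
Difference = 53.1333 − 51.6667 = 1.4666 ≈ 1.5.

1.5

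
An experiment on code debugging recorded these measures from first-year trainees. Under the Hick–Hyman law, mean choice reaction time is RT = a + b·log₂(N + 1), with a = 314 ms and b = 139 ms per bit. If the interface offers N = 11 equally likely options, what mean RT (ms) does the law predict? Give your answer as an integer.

log₂(11 + 1) = log₂(12) = 3.5850.
RT = 314 + 139 × 3.5850 = 314 + 498.3150 = 812.3150 ms.
≈ 812 ms.

812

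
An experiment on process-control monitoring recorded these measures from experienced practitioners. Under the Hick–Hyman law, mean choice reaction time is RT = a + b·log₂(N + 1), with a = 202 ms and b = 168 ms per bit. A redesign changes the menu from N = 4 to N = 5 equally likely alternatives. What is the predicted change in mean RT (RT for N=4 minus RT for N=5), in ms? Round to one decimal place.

RT(4) = 202 + 168·log₂(5) = 202 + 168·2.3219 = 592.0792 ms.
RT(5) = 202 + 168·log₂(6) = 202 + 168·2.5850 = 636.2800 ms.
Difference = 592.0792 − 636.2800 = -44.2008 ≈ -44.2 ms.

-44.2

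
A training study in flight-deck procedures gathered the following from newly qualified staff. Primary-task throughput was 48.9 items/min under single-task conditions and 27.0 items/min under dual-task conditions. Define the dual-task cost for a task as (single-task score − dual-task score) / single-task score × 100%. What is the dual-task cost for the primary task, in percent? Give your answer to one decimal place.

44.8

Cost = (48.9 − 27.0) / 48.9 × 100%
     = 21.9000 / 48.9 × 100% = 44.7853%.
≈ 44.8%.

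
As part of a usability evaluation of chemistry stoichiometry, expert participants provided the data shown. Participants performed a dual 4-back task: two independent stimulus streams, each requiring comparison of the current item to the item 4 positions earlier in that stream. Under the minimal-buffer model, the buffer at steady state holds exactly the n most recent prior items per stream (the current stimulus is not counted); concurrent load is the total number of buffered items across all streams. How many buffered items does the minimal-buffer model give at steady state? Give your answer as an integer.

8

Each stream's buffer holds its 4 most recent prior items.
Two independent streams: 2 × 4 = 8 buffered items at steady state.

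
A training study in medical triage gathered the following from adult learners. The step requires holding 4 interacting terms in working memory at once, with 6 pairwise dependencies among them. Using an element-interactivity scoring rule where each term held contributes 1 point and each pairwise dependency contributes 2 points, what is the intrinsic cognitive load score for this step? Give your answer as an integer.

Element contribution: 4 × 1 = 4.
Interaction contribution: 6 × 2 = 12.
Intrinsic load = 4 + 12 = 16.

16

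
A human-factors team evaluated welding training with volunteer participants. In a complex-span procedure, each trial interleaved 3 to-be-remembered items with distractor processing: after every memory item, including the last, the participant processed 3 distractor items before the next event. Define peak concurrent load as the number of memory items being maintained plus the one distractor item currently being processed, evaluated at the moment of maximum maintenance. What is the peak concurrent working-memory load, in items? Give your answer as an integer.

Maintenance is greatest during the distractor(s) after memory item 3: all 3 memory items are being held.
One distractor item is concurrently being processed.
Peak concurrent load = 3 + 1 = 4 items.

4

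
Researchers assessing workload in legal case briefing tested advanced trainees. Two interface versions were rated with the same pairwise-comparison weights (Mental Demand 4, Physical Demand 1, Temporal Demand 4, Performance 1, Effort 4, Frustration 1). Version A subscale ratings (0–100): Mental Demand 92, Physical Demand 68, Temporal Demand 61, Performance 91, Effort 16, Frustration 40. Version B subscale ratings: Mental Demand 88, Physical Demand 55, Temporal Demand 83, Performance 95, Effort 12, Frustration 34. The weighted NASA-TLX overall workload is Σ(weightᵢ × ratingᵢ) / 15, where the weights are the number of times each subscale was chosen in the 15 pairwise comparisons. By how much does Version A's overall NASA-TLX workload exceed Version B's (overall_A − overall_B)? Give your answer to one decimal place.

-2.7

Version A weighted sum = 4·92 + 1·68 + 4·61 + 1·91 + 4·16 + 1·40 = 368 + 68 + 244 + 91 + 64 + 40 = 875; overall_A = 875/15 = 58.3333.
Version B weighted sum = 4·88 + 1·55 + 4·83 + 1·95 + 4·12 + 1·34 = 352 + 55 + 332 + 95 + 48 + 34 = 916; overall_B = 916/15 = 61.0667.
Difference = 58.3333 − 61.0667 = -2.7334 ≈ -2.7.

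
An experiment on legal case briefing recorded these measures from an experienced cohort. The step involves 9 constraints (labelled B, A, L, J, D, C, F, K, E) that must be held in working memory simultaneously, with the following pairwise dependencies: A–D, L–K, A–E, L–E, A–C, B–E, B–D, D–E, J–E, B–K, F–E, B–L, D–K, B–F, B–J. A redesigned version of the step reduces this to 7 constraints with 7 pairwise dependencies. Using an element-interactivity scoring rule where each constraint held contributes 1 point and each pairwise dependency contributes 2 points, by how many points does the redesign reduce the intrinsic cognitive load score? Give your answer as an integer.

Original: 9 × 1 + 15 × 2 = 9 + 30 = 39.
Redesigned: 7 × 1 + 7 × 2 = 7 + 14 = 21.
Reduction = 39 − 21 = 18.

18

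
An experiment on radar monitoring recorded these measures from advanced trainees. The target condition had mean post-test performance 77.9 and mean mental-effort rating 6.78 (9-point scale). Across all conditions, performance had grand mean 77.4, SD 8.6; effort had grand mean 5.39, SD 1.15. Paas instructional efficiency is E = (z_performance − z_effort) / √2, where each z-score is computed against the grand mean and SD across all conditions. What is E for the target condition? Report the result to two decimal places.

-0.81

z_performance = (77.9 − 77.4) / 8.6 = 0.5000 / 8.6 = 0.0581.
z_effort = (6.78 − 5.39) / 1.15 = 1.3900 / 1.15 = 1.2087.
z_P − z_E = 0.0581 − 1.2087 = -1.1506.
E = -1.1506 / √2 = -1.1506 / 1.41421 = -0.8136 ≈ -0.81.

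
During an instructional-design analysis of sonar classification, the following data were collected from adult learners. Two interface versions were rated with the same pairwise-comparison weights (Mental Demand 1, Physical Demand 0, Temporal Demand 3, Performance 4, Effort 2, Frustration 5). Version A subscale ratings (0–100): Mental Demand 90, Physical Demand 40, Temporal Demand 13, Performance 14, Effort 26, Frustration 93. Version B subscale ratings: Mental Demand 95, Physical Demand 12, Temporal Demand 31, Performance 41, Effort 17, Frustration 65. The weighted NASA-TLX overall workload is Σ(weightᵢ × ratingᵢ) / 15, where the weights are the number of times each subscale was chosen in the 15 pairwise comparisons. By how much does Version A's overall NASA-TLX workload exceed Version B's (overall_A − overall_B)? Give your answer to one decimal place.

Version A weighted sum = 1·90 + 0·40 + 3·13 + 4·14 + 2·26 + 5·93 = 90 + 0 + 39 + 56 + 52 + 465 = 702; overall_A = 702/15 = 46.8000.
Version B weighted sum = 1·95 + 0·12 + 3·31 + 4·41 + 2·17 + 5·65 = 95 + 0 + 93 + 164 + 34 + 325 = 711; overall_B = 711/15 = 47.4000.
Difference = 46.8000 − 47.4000 = -0.6000 ≈ -0.6.

-0.6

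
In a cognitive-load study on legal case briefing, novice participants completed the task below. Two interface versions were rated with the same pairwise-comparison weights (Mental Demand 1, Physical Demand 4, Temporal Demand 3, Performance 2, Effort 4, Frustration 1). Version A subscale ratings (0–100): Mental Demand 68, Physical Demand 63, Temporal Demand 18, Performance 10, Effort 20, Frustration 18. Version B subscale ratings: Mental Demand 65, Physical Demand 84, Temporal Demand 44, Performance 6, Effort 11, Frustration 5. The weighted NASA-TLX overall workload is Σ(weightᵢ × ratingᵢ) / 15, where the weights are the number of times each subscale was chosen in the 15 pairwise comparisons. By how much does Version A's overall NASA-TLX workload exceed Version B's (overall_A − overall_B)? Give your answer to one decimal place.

-6.8

Version A weighted sum = 1·68 + 4·63 + 3·18 + 2·10 + 4·20 + 1·18 = 68 + 252 + 54 + 20 + 80 + 18 = 492; overall_A = 492/15 = 32.8000.
Version B weighted sum = 1·65 + 4·84 + 3·44 + 2·6 + 4·11 + 1·5 = 65 + 336 + 132 + 12 + 44 + 5 = 594; overall_B = 594/15 = 39.6000.
Difference = 32.8000 − 39.6000 = -6.8000 ≈ -6.8.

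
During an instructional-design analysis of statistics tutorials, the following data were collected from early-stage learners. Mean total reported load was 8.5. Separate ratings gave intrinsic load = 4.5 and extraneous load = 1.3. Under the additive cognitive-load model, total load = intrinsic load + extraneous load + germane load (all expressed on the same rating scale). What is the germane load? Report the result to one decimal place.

2.7

germane load = total − intrinsic − extraneous
             = 8.5 − 4.5 − 1.3 = 2.7.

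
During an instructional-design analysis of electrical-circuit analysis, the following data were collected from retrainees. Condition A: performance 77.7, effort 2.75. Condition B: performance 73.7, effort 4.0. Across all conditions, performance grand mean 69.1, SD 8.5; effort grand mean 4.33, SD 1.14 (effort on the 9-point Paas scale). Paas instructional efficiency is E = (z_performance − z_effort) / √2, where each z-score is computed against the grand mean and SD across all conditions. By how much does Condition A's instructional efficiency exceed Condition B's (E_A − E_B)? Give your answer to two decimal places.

1.11

Condition A: z_P = (77.7 − 69.1)/8.5 = 1.0118; z_E = (2.75 − 4.33)/1.14 = -1.3860; E_A = (1.0118 − (-1.3860))/√2 = 1.6955.
Condition B: z_P = (73.7 − 69.1)/8.5 = 0.5412; z_E = (4.0 − 4.33)/1.14 = -0.2895; E_B = (0.5412 − (-0.2895))/√2 = 0.5874.
E_A − E_B = 1.6955 − 0.5874 = 1.1081 ≈ 1.11.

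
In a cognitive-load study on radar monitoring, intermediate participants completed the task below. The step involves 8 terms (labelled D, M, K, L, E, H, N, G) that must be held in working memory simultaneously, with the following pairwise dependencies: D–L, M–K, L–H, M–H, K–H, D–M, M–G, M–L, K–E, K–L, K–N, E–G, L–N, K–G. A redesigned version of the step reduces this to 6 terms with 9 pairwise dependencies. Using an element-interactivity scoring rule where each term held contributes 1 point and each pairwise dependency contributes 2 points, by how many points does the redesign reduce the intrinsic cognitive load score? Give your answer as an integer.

Original: 8 × 1 + 14 × 2 = 8 + 28 = 36.
Redesigned: 6 × 1 + 9 × 2 = 6 + 18 = 24.
Reduction = 36 − 24 = 12.

12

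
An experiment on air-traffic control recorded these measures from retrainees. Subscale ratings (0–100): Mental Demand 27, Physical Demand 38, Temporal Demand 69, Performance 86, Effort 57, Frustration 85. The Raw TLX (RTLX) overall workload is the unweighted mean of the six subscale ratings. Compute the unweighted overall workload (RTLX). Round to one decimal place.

60.3

Sum of ratings = 27 + 38 + 69 + 86 + 57 + 85 = 362.
RTLX = 362 / 6 = 60.3333 ≈ 60.3.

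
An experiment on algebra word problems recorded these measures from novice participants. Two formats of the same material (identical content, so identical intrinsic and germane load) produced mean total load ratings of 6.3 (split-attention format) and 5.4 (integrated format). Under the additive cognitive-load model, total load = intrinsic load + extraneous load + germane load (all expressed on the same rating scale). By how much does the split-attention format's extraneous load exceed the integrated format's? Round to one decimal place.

Intrinsic and germane load are equal across formats, so the difference in total load equals the difference in extraneous load.
Extraneous-load difference = 6.3 − 5.4 = 0.9.

0.9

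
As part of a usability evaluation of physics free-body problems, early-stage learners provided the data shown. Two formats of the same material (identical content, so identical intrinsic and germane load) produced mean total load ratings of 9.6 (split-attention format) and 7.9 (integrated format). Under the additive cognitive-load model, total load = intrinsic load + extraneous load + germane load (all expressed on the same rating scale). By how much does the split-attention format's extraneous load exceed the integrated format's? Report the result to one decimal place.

1.7

Intrinsic and germane load are equal across formats, so the difference in total load equals the difference in extraneous load.
Extraneous-load difference = 9.6 − 7.9 = 1.7.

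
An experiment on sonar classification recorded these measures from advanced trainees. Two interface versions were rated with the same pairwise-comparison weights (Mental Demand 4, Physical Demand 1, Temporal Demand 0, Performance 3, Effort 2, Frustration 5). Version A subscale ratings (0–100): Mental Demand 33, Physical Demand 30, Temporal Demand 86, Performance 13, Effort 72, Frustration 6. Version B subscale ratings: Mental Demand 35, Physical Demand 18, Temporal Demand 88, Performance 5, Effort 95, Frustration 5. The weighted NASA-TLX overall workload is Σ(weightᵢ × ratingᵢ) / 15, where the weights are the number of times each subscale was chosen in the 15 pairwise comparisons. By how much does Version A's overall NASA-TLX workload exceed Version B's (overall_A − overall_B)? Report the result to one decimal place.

Version A weighted sum = 4·33 + 1·30 + 0·86 + 3·13 + 2·72 + 5·6 = 132 + 30 + 0 + 39 + 144 + 30 = 375; overall_A = 375/15 = 25.0000.
Version B weighted sum = 4·35 + 1·18 + 0·88 + 3·5 + 2·95 + 5·5 = 140 + 18 + 0 + 15 + 190 + 25 = 388; overall_B = 388/15 = 25.8667.
Difference = 25.0000 − 25.8667 = -0.8667 ≈ -0.9.

-0.9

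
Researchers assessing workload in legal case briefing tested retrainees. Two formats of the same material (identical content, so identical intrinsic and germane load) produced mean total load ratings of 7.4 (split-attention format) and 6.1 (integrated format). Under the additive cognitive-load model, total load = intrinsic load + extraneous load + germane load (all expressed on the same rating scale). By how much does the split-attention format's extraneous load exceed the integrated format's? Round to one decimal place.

1.3

Intrinsic and germane load are equal across formats, so the difference in total load equals the difference in extraneous load.
Extraneous-load difference = 7.4 − 6.1 = 1.3.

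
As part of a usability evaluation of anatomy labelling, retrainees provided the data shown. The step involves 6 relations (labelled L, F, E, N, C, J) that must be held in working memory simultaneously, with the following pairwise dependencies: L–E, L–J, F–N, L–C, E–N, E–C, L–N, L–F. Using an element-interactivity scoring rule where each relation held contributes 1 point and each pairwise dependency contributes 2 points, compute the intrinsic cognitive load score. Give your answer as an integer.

22

Count of relations held simultaneously: 6.
Count of pairwise dependencies listed: 8.
Element contribution: 6 × 1 = 6.
Interaction contribution: 8 × 2 = 16.
Intrinsic load = 6 + 16 = 22.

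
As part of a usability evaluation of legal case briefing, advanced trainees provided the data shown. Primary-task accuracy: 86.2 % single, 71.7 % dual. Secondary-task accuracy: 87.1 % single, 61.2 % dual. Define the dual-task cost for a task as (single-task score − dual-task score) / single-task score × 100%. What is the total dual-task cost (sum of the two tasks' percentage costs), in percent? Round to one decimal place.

Primary cost = (86.2 − 71.7) / 86.2 × 100% = 16.8213%.
Secondary cost = (87.1 − 61.2) / 87.1 × 100% = 29.7359%.
Total = 16.8213% + 29.7359% = 46.5572% ≈ 46.6%.

46.6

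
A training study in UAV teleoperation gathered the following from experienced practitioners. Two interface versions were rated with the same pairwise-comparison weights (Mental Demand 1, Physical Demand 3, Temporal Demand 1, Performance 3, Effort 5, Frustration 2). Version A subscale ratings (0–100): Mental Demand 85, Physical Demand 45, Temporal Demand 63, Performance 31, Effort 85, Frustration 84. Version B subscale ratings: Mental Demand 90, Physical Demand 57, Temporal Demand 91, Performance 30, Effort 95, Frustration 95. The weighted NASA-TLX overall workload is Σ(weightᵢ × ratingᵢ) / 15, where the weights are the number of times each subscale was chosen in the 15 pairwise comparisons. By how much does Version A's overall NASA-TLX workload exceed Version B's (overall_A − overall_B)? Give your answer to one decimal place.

-9.2

Version A weighted sum = 1·85 + 3·45 + 1·63 + 3·31 + 5·85 + 2·84 = 85 + 135 + 63 + 93 + 425 + 168 = 969; overall_A = 969/15 = 64.6000.
Version B weighted sum = 1·90 + 3·57 + 1·91 + 3·30 + 5·95 + 2·95 = 90 + 171 + 91 + 90 + 475 + 190 = 1107; overall_B = 1107/15 = 73.8000.
Difference = 64.6000 − 73.8000 = -9.2000 ≈ -9.2.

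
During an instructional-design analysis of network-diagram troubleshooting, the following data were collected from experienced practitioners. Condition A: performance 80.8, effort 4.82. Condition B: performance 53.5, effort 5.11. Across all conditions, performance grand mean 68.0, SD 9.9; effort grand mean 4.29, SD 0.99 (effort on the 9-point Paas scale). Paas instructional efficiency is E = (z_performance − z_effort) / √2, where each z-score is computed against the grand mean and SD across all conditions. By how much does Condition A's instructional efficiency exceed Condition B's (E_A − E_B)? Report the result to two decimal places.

2.16

Condition A: z_P = (80.8 − 68.0)/9.9 = 1.2929; z_E = (4.82 − 4.29)/0.99 = 0.5354; E_A = (1.2929 − 0.5354)/√2 = 0.5356.
Condition B: z_P = (53.5 − 68.0)/9.9 = -1.4646; z_E = (5.11 − 4.29)/0.99 = 0.8283; E_B = (-1.4646 − 0.8283)/√2 = -1.6213.
E_A − E_B = 0.5356 − (-1.6213) = 2.1569 ≈ 2.16.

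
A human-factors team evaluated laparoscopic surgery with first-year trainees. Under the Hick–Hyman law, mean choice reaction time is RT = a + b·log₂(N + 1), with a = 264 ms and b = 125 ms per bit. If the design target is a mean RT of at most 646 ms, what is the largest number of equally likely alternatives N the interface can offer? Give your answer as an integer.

Set 264 + 125·log₂(N + 1) ≤ 646.
log₂(N + 1) ≤ (646 − 264) / 125 = 3.0560.
N + 1 ≤ 2^3.0560 = 8.3166.
N ≤ 7.3166, so the largest integer N is 7.

7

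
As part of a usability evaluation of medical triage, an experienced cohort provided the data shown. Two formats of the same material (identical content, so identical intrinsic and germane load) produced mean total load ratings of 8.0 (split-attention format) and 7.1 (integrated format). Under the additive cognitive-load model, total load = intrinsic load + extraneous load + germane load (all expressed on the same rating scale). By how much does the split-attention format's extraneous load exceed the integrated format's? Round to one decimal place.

Intrinsic and germane load are equal across formats, so the difference in total load equals the difference in extraneous load.
Extraneous-load difference = 8.0 − 7.1 = 0.9.

0.9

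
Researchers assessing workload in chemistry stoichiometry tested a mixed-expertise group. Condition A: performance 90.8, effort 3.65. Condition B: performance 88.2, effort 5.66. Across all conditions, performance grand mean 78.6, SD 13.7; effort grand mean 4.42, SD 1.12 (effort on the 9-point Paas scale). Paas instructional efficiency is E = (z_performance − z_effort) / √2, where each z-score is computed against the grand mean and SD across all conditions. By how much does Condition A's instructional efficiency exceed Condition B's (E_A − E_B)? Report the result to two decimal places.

Condition A: z_P = (90.8 − 78.6)/13.7 = 0.8905; z_E = (3.65 − 4.42)/1.12 = -0.6875; E_A = (0.8905 − (-0.6875))/√2 = 1.1158.
Condition B: z_P = (88.2 − 78.6)/13.7 = 0.7007; z_E = (5.66 − 4.42)/1.12 = 1.1071; E_B = (0.7007 − 1.1071)/√2 = -0.2874.
E_A − E_B = 1.1158 − (-0.2874) = 1.4032 ≈ 1.40.

1.40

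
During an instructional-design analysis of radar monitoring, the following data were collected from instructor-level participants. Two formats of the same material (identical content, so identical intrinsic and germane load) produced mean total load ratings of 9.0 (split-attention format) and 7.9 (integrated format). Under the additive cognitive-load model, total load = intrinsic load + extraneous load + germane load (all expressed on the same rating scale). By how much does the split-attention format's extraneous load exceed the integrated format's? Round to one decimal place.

Intrinsic and germane load are equal across formats, so the difference in total load equals the difference in extraneous load.
Extraneous-load difference = 9.0 − 7.9 = 1.1.

1.1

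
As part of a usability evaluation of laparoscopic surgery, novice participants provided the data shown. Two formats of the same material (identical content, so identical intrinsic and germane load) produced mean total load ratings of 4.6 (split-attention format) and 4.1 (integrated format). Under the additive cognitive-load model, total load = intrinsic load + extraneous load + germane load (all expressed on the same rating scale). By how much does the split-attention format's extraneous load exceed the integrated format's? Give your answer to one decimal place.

0.5

Intrinsic and germane load are equal across formats, so the difference in total load equals the difference in extraneous load.
Extraneous-load difference = 4.6 − 4.1 = 0.5.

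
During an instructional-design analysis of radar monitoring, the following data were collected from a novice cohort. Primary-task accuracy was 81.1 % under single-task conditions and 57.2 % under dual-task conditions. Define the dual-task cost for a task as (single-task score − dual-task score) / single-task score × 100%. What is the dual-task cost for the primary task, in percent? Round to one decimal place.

Cost = (81.1 − 57.2) / 81.1 × 100%
     = 23.9000 / 81.1 × 100% = 29.4698%.
≈ 29.5%.

29.5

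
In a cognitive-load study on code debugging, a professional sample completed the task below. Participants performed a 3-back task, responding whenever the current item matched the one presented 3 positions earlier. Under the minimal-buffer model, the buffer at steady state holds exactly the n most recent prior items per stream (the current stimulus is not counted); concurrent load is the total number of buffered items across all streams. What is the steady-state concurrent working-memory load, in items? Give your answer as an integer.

3

The buffer holds the 3 most recent prior items.
Steady-state concurrent load = 3 items.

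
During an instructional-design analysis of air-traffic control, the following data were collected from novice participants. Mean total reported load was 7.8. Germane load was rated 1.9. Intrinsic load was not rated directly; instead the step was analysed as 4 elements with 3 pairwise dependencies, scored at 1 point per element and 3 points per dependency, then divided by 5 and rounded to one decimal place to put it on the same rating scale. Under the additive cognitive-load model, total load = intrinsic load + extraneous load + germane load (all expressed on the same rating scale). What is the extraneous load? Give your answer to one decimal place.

Intrinsic (element-interactivity): (4 × 1 + 3 × 3) / 5 = 13 / 5 = 2.6000 → 2.6.
extraneous load = total − intrinsic − germane
             = 7.8 − 2.6 − 1.9 = 3.3.

3.3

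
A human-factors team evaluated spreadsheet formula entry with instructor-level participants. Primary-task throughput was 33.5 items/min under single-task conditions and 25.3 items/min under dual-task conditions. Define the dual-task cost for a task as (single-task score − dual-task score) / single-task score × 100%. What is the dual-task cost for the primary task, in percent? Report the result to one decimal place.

24.5

Cost = (33.5 − 25.3) / 33.5 × 100%
     = 8.2000 / 33.5 × 100% = 24.4776%.
≈ 24.5%.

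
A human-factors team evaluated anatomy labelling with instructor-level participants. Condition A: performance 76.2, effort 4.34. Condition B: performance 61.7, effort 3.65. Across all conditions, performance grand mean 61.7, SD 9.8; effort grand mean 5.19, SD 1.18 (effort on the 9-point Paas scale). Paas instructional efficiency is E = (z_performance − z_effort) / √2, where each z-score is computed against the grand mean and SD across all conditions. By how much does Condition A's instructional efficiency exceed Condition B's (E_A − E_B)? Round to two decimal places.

0.63

Condition A: z_P = (76.2 − 61.7)/9.8 = 1.4796; z_E = (4.34 − 5.19)/1.18 = -0.7203; E_A = (1.4796 − (-0.7203))/√2 = 1.5556.
Condition B: z_P = (61.7 − 61.7)/9.8 = 0.0000; z_E = (3.65 − 5.19)/1.18 = -1.3051; E_B = (0.0000 − (-1.3051))/√2 = 0.9228.
E_A − E_B = 1.5556 − 0.9228 = 0.6328 ≈ 0.63.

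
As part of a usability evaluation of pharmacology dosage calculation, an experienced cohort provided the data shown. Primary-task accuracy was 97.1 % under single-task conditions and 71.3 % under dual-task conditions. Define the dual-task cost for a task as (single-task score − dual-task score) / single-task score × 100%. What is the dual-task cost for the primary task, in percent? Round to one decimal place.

26.6

Cost = (97.1 − 71.3) / 97.1 × 100%
     = 25.8000 / 97.1 × 100% = 26.5705%.
≈ 26.6%.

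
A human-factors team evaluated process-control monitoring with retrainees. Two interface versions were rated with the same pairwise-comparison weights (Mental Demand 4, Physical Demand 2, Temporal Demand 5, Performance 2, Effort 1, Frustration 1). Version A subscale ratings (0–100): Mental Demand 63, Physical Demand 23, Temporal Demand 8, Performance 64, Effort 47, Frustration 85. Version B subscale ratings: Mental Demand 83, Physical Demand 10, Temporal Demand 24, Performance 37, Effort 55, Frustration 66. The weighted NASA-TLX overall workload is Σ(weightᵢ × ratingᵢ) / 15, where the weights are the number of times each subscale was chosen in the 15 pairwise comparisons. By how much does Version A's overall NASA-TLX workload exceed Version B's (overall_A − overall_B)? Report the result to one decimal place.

Version A weighted sum = 4·63 + 2·23 + 5·8 + 2·64 + 1·47 + 1·85 = 252 + 46 + 40 + 128 + 47 + 85 = 598; overall_A = 598/15 = 39.8667.
Version B weighted sum = 4·83 + 2·10 + 5·24 + 2·37 + 1·55 + 1·66 = 332 + 20 + 120 + 74 + 55 + 66 = 667; overall_B = 667/15 = 44.4667.
Difference = 39.8667 − 44.4667 = -4.6000 ≈ -4.6.

-4.6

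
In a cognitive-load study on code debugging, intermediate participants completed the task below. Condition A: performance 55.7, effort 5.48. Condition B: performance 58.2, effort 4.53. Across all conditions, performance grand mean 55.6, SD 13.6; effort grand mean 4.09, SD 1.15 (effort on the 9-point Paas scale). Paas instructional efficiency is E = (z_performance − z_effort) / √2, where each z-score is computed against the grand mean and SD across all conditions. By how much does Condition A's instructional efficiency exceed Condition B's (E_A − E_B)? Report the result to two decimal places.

Condition A: z_P = (55.7 − 55.6)/13.6 = 0.0074; z_E = (5.48 − 4.09)/1.15 = 1.2087; E_A = (0.0074 − 1.2087)/√2 = -0.8494.
Condition B: z_P = (58.2 − 55.6)/13.6 = 0.1912; z_E = (4.53 − 4.09)/1.15 = 0.3826; E_B = (0.1912 − 0.3826)/√2 = -0.1353.
E_A − E_B = -0.8494 − (-0.1353) = -0.7141 ≈ -0.71.

-0.71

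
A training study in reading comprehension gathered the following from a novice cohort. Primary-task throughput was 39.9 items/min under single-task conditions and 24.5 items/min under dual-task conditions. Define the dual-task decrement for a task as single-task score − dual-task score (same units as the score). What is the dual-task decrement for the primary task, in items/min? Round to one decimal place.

15.4

Decrement = 39.9 − 24.5 = 15.4000 items/min ≈ 15.4 items/min.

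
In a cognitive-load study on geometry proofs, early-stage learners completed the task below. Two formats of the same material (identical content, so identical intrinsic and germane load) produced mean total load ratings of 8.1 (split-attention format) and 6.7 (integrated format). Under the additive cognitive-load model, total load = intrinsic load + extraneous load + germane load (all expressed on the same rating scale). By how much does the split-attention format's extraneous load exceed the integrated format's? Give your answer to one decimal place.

1.4

Intrinsic and germane load are equal across formats, so the difference in total load equals the difference in extraneous load.
Extraneous-load difference = 8.1 − 6.7 = 1.4.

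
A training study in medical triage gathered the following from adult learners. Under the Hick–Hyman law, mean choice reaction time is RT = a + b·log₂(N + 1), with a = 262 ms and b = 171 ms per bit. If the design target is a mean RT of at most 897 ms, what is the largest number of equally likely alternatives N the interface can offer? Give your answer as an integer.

Set 262 + 171·log₂(N + 1) ≤ 897.
log₂(N + 1) ≤ (897 − 262) / 171 = 3.7135.
N + 1 ≤ 2^3.7135 = 13.1182.
N ≤ 12.1182, so the largest integer N is 12.

12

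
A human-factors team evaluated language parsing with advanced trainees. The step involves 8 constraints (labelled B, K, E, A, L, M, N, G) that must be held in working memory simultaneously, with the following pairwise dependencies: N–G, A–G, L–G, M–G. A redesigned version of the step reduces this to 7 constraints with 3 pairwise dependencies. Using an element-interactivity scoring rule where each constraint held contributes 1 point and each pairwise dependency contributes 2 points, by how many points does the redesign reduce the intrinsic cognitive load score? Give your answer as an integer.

Original: 8 × 1 + 4 × 2 = 8 + 8 = 16.
Redesigned: 7 × 1 + 3 × 2 = 7 + 6 = 13.
Reduction = 16 − 13 = 3.

3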